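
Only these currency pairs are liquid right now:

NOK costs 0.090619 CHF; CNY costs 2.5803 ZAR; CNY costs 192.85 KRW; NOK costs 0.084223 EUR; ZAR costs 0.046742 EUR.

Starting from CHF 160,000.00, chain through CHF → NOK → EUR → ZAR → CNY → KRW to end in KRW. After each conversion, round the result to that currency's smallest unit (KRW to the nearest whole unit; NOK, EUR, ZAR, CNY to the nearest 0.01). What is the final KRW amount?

CHF 160,000.00 ÷ 0.090619 = NOK 1,765,634.14
NOK 1,765,634.14 × 0.084223 = EUR 148,707.00
EUR 148,707.00 ÷ 0.046742 = ZAR 3,181,442.81
ZAR 3,181,442.81 ÷ 2.5803 = CNY 1,232,974.00
CNY 1,232,974.00 × 192.85 = KRW 237,779,036

KRW 237,779,036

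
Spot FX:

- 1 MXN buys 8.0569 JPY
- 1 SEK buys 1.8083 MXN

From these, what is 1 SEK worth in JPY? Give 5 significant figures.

1 SEK × 1.8083 = 1.8083 MXN
1.8083 MXN × 8.0569 = 14.5693 JPY

SEK/JPY = 14.569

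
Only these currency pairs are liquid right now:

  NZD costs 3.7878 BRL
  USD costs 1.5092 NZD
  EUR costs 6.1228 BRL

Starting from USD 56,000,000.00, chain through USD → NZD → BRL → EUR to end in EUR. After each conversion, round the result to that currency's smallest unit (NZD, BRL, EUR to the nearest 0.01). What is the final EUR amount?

EUR 52,284,359.21

USD 56,000,000.00 × 1.5092 = NZD 84,515,200.00
NZD 84,515,200.00 × 3.7878 = BRL 320,126,674.56
BRL 320,126,674.56 ÷ 6.1228 = EUR 52,284,359.21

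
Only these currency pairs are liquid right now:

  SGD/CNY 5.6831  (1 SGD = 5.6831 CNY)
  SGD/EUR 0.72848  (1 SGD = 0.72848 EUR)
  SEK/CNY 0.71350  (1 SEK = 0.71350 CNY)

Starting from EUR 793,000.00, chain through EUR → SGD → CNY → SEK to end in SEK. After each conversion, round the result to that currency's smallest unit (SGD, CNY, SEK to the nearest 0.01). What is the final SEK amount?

SEK 8,670,554.58

EUR 793,000.00 ÷ 0.72848 = SGD 1,088,567.98
SGD 1,088,567.98 × 5.6831 = CNY 6,186,440.69
CNY 6,186,440.69 ÷ 0.71350 = SEK 8,670,554.58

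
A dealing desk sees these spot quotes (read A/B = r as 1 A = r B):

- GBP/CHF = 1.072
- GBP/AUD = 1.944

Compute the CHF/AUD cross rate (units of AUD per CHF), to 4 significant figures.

1 CHF ÷ 1.072 = 0.932836 GBP
0.932836 GBP × 1.944 = 1.81343 AUD

CHF/AUD = 1.813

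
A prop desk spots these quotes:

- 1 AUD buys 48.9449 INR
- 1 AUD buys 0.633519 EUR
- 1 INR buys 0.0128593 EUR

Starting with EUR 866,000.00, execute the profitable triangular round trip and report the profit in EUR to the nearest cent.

Profitable loop is EUR → INR → AUD → EUR:
EUR 866,000.00 ÷ 0.0128593 = INR 67,344,256.69
INR 67,344,256.69 ÷ 48.9449 = AUD 1,375,919.79
AUD 1,375,919.79 × 0.633519 = EUR 871,671.33
Profit = EUR 871,671.33 − EUR 866,000.00

Profit: EUR 5,671.33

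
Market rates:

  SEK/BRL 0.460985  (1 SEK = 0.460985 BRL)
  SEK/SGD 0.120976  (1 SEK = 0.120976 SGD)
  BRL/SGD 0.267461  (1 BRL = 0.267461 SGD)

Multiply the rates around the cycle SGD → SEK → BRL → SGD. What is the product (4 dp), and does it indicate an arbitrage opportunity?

Around SGD → SEK → BRL → SGD: 1 ÷ 0.120976 × 0.460985 × 0.267461 = 1.019173
Product > 1; profitable direction is SGD → SEK → BRL → SGD.

1.0192 (arbitrage exists)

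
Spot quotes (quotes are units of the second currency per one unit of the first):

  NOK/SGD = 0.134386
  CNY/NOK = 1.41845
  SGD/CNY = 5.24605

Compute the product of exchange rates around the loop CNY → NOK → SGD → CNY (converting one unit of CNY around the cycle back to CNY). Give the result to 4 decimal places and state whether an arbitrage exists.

1.0000 (no arbitrage)

Around CNY → NOK → SGD → CNY: 1 × 1.41845 × 0.134386 × 5.24605 = 1.000001
Product ≈ 1 (deviation 0.000%, within rounding noise).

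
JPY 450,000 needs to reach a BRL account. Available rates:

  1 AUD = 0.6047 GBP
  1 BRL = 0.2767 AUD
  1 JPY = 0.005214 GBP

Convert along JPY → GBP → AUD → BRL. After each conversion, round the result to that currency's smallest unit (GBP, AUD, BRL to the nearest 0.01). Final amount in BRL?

JPY 450,000 × 0.005214 = GBP 2,346.30
GBP 2,346.30 ÷ 0.6047 = AUD 3,880.11
AUD 3,880.11 ÷ 0.2767 = BRL 14,022.80

BRL 14,022.80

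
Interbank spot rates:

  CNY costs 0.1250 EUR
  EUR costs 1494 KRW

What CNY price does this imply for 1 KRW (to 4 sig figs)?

KRW/CNY = 0.005355

1 KRW ÷ 1494 = 0.000669344 EUR
0.000669344 EUR ÷ 0.1250 = 0.00535475 CNY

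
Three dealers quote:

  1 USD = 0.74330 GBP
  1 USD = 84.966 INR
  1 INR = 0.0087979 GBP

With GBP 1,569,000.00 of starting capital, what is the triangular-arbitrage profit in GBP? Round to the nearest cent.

Profit: GBP 8,912.82

Profitable loop is GBP → USD → INR → GBP:
GBP 1,569,000.00 ÷ 0.74330 = USD 2,110,856.99
USD 2,110,856.99 × 84.966 = INR 179,351,074.94
INR 179,351,074.94 × 0.0087979 = GBP 1,577,912.82
Profit = GBP 1,577,912.82 − GBP 1,569,000.00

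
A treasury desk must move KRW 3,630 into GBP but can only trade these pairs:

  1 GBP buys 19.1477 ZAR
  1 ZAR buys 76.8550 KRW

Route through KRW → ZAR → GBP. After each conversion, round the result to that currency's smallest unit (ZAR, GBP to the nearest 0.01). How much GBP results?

KRW 3,630 ÷ 76.8550 = ZAR 47.23
ZAR 47.23 ÷ 19.1477 = GBP 2.47

GBP 2.47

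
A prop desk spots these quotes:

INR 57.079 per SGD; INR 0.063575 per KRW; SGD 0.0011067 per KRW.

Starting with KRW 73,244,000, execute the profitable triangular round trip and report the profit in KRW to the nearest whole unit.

Profit: KRW 470,370

Profitable loop is KRW → INR → SGD → KRW:
KRW 73,244,000 × 0.063575 = INR 4,656,487.30
INR 4,656,487.30 ÷ 57.079 = SGD 81,579.69
SGD 81,579.69 ÷ 0.0011067 = KRW 73,714,370
Profit = KRW 73,714,370 − KRW 73,244,000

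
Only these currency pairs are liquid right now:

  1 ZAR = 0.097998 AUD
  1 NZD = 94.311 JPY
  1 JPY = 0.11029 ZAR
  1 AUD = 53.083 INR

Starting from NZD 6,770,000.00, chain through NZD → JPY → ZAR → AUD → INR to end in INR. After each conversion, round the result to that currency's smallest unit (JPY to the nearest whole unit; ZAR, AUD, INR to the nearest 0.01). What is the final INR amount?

NZD 6,770,000.00 × 94.311 = JPY 638,485,470
JPY 638,485,470 × 0.11029 = ZAR 70,418,562.49
ZAR 70,418,562.49 × 0.097998 = AUD 6,900,878.29
AUD 6,900,878.29 × 53.083 = INR 366,319,322.27

INR 366,319,322.27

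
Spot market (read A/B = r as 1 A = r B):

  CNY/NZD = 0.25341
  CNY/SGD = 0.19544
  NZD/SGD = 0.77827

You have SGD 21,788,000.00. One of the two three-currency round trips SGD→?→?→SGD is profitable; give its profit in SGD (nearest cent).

Profit: SGD 198,593.73

Profitable loop is SGD → CNY → NZD → SGD:
SGD 21,788,000.00 ÷ 0.19544 = CNY 111,481,784.69
CNY 111,481,784.69 × 0.25341 = NZD 28,250,599.06
NZD 28,250,599.06 × 0.77827 = SGD 21,986,593.73
Profit = SGD 21,986,593.73 − SGD 21,788,000.00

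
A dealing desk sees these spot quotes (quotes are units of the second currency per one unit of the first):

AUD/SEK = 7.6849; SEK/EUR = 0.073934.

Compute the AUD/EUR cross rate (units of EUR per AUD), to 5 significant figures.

1 AUD × 7.6849 = 7.6849 SEK
7.6849 SEK × 0.073934 = 0.568175 EUR

AUD/EUR = 0.56818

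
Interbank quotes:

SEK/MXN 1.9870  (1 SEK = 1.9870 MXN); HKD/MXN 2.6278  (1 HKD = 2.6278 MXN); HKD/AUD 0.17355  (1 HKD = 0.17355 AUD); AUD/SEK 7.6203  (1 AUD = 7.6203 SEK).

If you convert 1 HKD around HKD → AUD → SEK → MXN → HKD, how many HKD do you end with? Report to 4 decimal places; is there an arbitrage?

Around HKD → AUD → SEK → MXN → HKD: 1 × 0.17355 × 7.6203 × 1.9870 ÷ 2.6278 = 1.000005
Product ≈ 1 (deviation 0.001%, within rounding noise).

1.0000 (no arbitrage)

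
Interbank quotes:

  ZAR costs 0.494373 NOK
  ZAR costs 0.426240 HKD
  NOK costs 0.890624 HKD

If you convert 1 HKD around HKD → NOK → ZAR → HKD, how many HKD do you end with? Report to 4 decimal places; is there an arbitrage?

0.9681 (arbitrage exists)

Around HKD → NOK → ZAR → HKD: 1 ÷ 0.890624 ÷ 0.494373 × 0.426240 = 0.968066
Product < 1; profitable direction is HKD → ZAR → NOK → HKD.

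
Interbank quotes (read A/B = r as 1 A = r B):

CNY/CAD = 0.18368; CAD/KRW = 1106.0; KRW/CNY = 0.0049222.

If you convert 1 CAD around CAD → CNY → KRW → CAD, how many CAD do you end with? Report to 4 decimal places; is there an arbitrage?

Around CAD → CNY → KRW → CAD: 1 ÷ 0.18368 ÷ 0.0049222 ÷ 1106.0 = 1.000055
Product ≈ 1 (deviation 0.005%, within rounding noise).

1.0001 (no arbitrage)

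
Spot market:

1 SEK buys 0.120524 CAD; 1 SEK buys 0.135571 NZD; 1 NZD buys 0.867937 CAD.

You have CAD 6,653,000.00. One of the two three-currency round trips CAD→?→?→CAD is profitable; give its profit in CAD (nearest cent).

Profit: CAD 161,532.36

Profitable loop is CAD → NZD → SEK → CAD:
CAD 6,653,000.00 ÷ 0.867937 = NZD 7,665,302.90
NZD 7,665,302.90 ÷ 0.135571 = SEK 56,540,874.50
SEK 56,540,874.50 × 0.120524 = CAD 6,814,532.36
Profit = CAD 6,814,532.36 − CAD 6,653,000.00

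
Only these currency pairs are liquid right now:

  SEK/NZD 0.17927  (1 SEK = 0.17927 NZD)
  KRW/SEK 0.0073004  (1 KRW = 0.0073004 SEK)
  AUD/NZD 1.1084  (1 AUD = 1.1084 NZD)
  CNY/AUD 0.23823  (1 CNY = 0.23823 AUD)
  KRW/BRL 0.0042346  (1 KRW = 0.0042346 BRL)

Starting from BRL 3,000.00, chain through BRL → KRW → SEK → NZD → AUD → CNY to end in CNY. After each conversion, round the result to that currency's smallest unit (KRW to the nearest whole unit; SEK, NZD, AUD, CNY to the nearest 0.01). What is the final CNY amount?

BRL 3,000.00 ÷ 0.0042346 = KRW 708,449
KRW 708,449 × 0.0073004 = SEK 5,171.96
SEK 5,171.96 × 0.17927 = NZD 927.18
NZD 927.18 ÷ 1.1084 = AUD 836.50
AUD 836.50 ÷ 0.23823 = CNY 3,511.31

CNY 3,511.31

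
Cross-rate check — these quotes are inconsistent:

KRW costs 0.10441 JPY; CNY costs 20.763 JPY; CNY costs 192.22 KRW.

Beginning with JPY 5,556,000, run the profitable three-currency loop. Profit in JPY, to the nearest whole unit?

Profit: JPY 191,933

Profitable loop is JPY → KRW → CNY → JPY:
JPY 5,556,000 ÷ 0.10441 = KRW 53,213,294
KRW 53,213,294 ÷ 192.22 = CNY 276,835.36
CNY 276,835.36 × 20.763 = JPY 5,747,933
Profit = JPY 5,747,933 − JPY 5,556,000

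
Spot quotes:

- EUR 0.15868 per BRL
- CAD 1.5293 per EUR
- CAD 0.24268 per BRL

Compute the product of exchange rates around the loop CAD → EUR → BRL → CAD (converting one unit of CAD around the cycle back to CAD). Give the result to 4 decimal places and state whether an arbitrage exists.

1.0000 (no arbitrage)

Around CAD → EUR → BRL → CAD: 1 ÷ 1.5293 ÷ 0.15868 × 0.24268 = 1.000044
Product ≈ 1 (deviation 0.004%, within rounding noise).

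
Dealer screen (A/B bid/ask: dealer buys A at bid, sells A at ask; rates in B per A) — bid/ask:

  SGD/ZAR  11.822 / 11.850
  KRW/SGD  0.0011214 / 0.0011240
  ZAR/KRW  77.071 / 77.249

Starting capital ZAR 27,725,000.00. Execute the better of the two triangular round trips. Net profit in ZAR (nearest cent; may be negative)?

Net profit: ZAR 602,878.80

Best loop ZAR → KRW → SGD → ZAR:
ZAR 27,725,000.00 × 77.071 (sell ZAR at bid) = KRW 2,136,793,475
KRW 2,136,793,475 × 0.0011214 (sell KRW at bid) = SGD 2,396,200.20
SGD 2,396,200.20 × 11.822 (sell SGD at bid) = ZAR 28,327,878.80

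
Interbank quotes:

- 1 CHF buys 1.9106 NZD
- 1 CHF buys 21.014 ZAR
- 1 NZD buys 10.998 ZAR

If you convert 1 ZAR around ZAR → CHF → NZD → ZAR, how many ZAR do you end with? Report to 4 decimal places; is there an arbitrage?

Around ZAR → CHF → NZD → ZAR: 1 ÷ 21.014 × 1.9106 × 10.998 = 0.999942
Product ≈ 1 (deviation 0.006%, within rounding noise).

0.9999 (no arbitrage)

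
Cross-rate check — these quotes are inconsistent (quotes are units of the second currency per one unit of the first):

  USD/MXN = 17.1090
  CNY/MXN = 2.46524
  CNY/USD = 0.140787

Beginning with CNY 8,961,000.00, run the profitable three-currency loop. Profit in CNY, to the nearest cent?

Profit: CNY 210,249.37

Profitable loop is CNY → MXN → USD → CNY:
CNY 8,961,000.00 × 2.46524 = MXN 22,091,015.64
MXN 22,091,015.64 ÷ 17.1090 = USD 1,291,192.68
USD 1,291,192.68 ÷ 0.140787 = CNY 9,171,249.37
Profit = CNY 9,171,249.37 − CNY 8,961,000.00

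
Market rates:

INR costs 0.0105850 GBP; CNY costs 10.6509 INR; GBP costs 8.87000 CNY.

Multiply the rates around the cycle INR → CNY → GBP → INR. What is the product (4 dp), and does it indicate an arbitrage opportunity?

Around INR → CNY → GBP → INR: 1 ÷ 10.6509 ÷ 8.87000 ÷ 0.0105850 = 0.999998
Product ≈ 1 (deviation 0.000%, within rounding noise).

1.0000 (no arbitrage)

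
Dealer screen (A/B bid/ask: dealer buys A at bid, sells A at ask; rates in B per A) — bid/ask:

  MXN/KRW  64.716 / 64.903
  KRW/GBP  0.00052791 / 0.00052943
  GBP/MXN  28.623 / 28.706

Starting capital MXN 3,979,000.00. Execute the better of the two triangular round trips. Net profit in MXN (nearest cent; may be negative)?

Net profit: MXN 54,926.12

Best loop MXN → GBP → KRW → MXN:
MXN 3,979,000.00 ÷ 28.706 (buy GBP at ask) = GBP 138,612.14
GBP 138,612.14 ÷ 0.00052943 (buy KRW at ask) = KRW 261,813,907
KRW 261,813,907 ÷ 64.903 (buy MXN at ask) = MXN 4,033,926.12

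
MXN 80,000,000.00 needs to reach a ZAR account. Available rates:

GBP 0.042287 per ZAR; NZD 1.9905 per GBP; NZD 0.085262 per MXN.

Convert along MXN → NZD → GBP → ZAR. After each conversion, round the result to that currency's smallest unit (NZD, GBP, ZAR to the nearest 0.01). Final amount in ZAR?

ZAR 81,035,710.74

MXN 80,000,000.00 × 0.085262 = NZD 6,820,960.00
NZD 6,820,960.00 ÷ 1.9905 = GBP 3,426,757.10
GBP 3,426,757.10 ÷ 0.042287 = ZAR 81,035,710.74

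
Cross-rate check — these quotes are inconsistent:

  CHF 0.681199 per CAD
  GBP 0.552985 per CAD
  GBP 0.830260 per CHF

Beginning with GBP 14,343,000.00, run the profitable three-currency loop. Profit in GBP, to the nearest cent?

Profitable loop is GBP → CAD → CHF → GBP:
GBP 14,343,000.00 ÷ 0.552985 = CAD 25,937,412.41
CAD 25,937,412.41 × 0.681199 = CHF 17,668,539.39
CHF 17,668,539.39 × 0.830260 = GBP 14,669,481.52
Profit = GBP 14,669,481.52 − GBP 14,343,000.00

Profit: GBP 326,481.52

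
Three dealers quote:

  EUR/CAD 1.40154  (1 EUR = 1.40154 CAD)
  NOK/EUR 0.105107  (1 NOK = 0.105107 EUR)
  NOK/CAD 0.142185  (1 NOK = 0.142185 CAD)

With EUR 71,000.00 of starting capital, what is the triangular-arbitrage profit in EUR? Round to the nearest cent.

Profitable loop is EUR → CAD → NOK → EUR:
EUR 71,000.00 × 1.40154 = CAD 99,509.34
CAD 99,509.34 ÷ 0.142185 = NOK 699,858.21
NOK 699,858.21 × 0.105107 = EUR 73,560.00
Profit = EUR 73,560.00 − EUR 71,000.00

Profit: EUR 2,560.00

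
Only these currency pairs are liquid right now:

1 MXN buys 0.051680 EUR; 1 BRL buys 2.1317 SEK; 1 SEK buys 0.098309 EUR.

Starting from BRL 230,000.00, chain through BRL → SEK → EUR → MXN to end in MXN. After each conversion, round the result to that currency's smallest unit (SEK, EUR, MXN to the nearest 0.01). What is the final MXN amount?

BRL 230,000.00 × 2.1317 = SEK 490,291.00
SEK 490,291.00 × 0.098309 = EUR 48,200.02
EUR 48,200.02 ÷ 0.051680 = MXN 932,662.93

MXN 932,662.93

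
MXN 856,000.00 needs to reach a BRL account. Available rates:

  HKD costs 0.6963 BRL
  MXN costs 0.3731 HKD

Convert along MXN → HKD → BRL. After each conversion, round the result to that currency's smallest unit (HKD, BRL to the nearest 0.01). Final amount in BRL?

MXN 856,000.00 × 0.3731 = HKD 319,373.60
HKD 319,373.60 × 0.6963 = BRL 222,379.84

BRL 222,379.84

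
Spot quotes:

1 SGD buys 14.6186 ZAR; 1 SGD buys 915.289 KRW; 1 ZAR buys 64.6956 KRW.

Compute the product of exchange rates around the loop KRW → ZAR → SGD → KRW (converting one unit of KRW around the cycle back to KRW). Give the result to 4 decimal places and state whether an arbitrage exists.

0.9678 (arbitrage exists)

Around KRW → ZAR → SGD → KRW: 1 ÷ 64.6956 ÷ 14.6186 × 915.289 = 0.967782
Product < 1; profitable direction is KRW → SGD → ZAR → KRW.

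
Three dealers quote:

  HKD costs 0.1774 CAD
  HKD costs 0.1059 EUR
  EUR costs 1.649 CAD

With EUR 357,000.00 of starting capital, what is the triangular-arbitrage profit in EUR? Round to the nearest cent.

Profitable loop is EUR → HKD → CAD → EUR:
EUR 357,000.00 ÷ 0.1059 = HKD 3,371,104.82
HKD 3,371,104.82 × 0.1774 = CAD 598,033.99
CAD 598,033.99 ÷ 1.649 = EUR 362,664.64
Profit = EUR 362,664.64 − EUR 357,000.00

Profit: EUR 5,664.64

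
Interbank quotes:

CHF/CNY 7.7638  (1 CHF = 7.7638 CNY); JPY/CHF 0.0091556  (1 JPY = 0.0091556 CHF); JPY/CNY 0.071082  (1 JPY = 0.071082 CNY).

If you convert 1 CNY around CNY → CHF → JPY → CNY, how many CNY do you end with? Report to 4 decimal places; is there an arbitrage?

Around CNY → CHF → JPY → CNY: 1 ÷ 7.7638 ÷ 0.0091556 × 0.071082 = 0.999997
Product ≈ 1 (deviation 0.000%, within rounding noise).

1.0000 (no arbitrage)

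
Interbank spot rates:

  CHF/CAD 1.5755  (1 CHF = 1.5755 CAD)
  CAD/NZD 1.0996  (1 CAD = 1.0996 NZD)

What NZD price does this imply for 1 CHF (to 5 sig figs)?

CHF/NZD = 1.7324

1 CHF × 1.5755 = 1.5755 CAD
1.5755 CAD × 1.0996 = 1.73242 NZD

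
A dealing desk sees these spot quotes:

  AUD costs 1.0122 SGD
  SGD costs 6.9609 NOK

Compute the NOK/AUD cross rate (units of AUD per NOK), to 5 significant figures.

1 NOK ÷ 6.9609 = 0.14366 SGD
0.14366 SGD ÷ 1.0122 = 0.141928 AUD

NOK/AUD = 0.14193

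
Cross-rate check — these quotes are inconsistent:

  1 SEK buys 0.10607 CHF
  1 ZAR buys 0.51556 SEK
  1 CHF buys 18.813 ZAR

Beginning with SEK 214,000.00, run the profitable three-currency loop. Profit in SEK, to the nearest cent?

Profit: SEK 6,162.63

Profitable loop is SEK → CHF → ZAR → SEK:
SEK 214,000.00 × 0.10607 = CHF 22,698.98
CHF 22,698.98 × 18.813 = ZAR 427,035.91
ZAR 427,035.91 × 0.51556 = SEK 220,162.63
Profit = SEK 220,162.63 − SEK 214,000.00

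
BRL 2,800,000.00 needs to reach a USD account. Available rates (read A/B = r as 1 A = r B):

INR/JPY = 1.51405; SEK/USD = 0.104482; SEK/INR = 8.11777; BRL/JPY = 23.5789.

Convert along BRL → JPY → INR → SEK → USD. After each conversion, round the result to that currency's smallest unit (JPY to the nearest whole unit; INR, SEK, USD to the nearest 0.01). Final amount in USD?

USD 561,236.73

BRL 2,800,000.00 × 23.5789 = JPY 66,020,920
JPY 66,020,920 ÷ 1.51405 = INR 43,605,508.40
INR 43,605,508.40 ÷ 8.11777 = SEK 5,371,611.71
SEK 5,371,611.71 × 0.104482 = USD 561,236.73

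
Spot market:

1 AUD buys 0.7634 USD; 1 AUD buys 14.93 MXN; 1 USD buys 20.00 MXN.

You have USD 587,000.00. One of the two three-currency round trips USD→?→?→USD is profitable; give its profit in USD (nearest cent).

Profitable loop is USD → MXN → AUD → USD:
USD 587,000.00 × 20.00 = MXN 11,740,000.00
MXN 11,740,000.00 ÷ 14.93 = AUD 786,336.24
AUD 786,336.24 × 0.7634 = USD 600,289.08
Profit = USD 600,289.08 − USD 587,000.00

Profit: USD 13,289.08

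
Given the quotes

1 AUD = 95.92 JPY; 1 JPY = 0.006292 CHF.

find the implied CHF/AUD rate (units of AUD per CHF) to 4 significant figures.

CHF/AUD = 1.657

1 CHF ÷ 0.006292 = 158.932 JPY
158.932 JPY ÷ 95.92 = 1.65692 AUD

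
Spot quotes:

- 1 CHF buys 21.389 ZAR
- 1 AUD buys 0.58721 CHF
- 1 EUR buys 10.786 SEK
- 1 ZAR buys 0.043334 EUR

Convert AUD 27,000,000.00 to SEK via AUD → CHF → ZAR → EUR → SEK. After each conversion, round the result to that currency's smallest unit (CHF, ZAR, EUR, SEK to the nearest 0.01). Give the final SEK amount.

SEK 158,502,779.47

AUD 27,000,000.00 × 0.58721 = CHF 15,854,670.00
CHF 15,854,670.00 × 21.389 = ZAR 339,115,536.63
ZAR 339,115,536.63 × 0.043334 = EUR 14,695,232.66
EUR 14,695,232.66 × 10.786 = SEK 158,502,779.47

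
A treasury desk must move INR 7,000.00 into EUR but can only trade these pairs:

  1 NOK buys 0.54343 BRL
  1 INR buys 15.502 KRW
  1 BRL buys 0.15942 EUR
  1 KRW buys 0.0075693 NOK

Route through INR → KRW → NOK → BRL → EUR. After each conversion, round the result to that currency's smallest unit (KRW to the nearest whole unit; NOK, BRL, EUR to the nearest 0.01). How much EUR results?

EUR 71.16

INR 7,000.00 × 15.502 = KRW 108,514
KRW 108,514 × 0.0075693 = NOK 821.38
NOK 821.38 × 0.54343 = BRL 446.36
BRL 446.36 × 0.15942 = EUR 71.16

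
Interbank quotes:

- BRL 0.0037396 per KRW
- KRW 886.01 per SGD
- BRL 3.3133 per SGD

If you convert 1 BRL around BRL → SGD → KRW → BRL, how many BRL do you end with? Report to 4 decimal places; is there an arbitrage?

Around BRL → SGD → KRW → BRL: 1 ÷ 3.3133 × 886.01 × 0.0037396 = 1.000007
Product ≈ 1 (deviation 0.001%, within rounding noise).

1.0000 (no arbitrage)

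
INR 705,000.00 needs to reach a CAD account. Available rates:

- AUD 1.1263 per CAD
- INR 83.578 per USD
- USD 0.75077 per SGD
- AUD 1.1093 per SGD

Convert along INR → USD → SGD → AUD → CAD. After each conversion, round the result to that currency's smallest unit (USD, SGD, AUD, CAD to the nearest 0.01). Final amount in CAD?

CAD 11,065.85

INR 705,000.00 ÷ 83.578 = USD 8,435.23
USD 8,435.23 ÷ 0.75077 = SGD 11,235.44
SGD 11,235.44 × 1.1093 = AUD 12,463.47
AUD 12,463.47 ÷ 1.1263 = CAD 11,065.85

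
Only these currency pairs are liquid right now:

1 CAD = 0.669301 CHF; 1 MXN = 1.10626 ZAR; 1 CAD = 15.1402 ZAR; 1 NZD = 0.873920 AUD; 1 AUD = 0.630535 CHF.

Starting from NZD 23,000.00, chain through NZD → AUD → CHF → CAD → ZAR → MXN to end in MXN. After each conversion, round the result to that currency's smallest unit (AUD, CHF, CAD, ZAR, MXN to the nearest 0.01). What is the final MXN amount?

MXN 259,156.14

NZD 23,000.00 × 0.873920 = AUD 20,100.16
AUD 20,100.16 × 0.630535 = CHF 12,673.85
CHF 12,673.85 ÷ 0.669301 = CAD 18,935.95
CAD 18,935.95 × 15.1402 = ZAR 286,694.07
ZAR 286,694.07 ÷ 1.10626 = MXN 259,156.14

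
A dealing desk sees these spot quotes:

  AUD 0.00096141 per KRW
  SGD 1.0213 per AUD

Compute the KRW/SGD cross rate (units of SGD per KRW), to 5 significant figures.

1 KRW × 0.00096141 = 0.00096141 AUD
0.00096141 AUD × 1.0213 = 0.000981888 SGD

KRW/SGD = 0.00098189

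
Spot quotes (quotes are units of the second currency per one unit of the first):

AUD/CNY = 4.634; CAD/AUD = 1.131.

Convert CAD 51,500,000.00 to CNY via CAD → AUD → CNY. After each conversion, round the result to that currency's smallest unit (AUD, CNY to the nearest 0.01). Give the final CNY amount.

CAD 51,500,000.00 × 1.131 = AUD 58,246,500.00
AUD 58,246,500.00 × 4.634 = CNY 269,914,281.00

CNY 269,914,281.00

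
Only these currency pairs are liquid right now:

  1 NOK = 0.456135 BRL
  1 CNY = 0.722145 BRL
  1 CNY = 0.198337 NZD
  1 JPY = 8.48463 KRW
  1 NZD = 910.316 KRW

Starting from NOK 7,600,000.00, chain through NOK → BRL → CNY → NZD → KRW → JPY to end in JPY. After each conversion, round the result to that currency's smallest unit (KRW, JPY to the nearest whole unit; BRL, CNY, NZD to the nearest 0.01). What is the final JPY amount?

NOK 7,600,000.00 × 0.456135 = BRL 3,466,626.00
BRL 3,466,626.00 ÷ 0.722145 = CNY 4,800,456.97
CNY 4,800,456.97 × 0.198337 = NZD 952,108.23
NZD 952,108.23 × 910.316 = KRW 866,719,356
KRW 866,719,356 ÷ 8.48463 = JPY 102,151,697

JPY 102,151,697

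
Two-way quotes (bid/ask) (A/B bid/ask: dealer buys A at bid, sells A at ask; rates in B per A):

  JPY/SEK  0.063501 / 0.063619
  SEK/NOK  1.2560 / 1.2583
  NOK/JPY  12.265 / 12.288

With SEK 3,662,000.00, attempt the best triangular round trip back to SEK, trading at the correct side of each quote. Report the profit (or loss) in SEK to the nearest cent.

Best loop SEK → JPY → NOK → SEK:
SEK 3,662,000.00 ÷ 0.063619 (buy JPY at ask) = JPY 57,561,420
JPY 57,561,420 ÷ 12.288 (buy NOK at ask) = NOK 4,684,360.38
NOK 4,684,360.38 ÷ 1.2583 (buy SEK at ask) = SEK 3,722,769.12

Net profit: SEK 60,769.12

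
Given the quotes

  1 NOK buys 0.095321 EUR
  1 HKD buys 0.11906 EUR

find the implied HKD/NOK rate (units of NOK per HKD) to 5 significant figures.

HKD/NOK = 1.2490

1 HKD × 0.11906 = 0.11906 EUR
0.11906 EUR ÷ 0.095321 = 1.24904 NOK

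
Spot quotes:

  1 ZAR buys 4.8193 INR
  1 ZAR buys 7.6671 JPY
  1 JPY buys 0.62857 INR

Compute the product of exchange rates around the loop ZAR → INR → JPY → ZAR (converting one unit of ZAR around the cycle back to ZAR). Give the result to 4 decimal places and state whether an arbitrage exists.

1.0000 (no arbitrage)

Around ZAR → INR → JPY → ZAR: 1 × 4.8193 ÷ 0.62857 ÷ 7.6671 = 0.999998
Product ≈ 1 (deviation 0.000%, within rounding noise).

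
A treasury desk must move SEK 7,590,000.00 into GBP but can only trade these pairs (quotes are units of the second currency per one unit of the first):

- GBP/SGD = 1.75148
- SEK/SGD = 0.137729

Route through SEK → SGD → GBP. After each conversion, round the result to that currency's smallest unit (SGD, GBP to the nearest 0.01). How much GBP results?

SEK 7,590,000.00 × 0.137729 = SGD 1,045,363.11
SGD 1,045,363.11 ÷ 1.75148 = GBP 596,845.59

GBP 596,845.59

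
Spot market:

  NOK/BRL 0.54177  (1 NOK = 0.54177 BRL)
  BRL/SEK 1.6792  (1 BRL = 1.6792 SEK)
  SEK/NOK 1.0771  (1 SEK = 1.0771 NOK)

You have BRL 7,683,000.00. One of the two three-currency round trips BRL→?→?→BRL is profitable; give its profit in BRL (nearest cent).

Profitable loop is BRL → NOK → SEK → BRL:
BRL 7,683,000.00 ÷ 0.54177 = NOK 14,181,294.65
NOK 14,181,294.65 ÷ 1.0771 = SEK 13,166,182.01
SEK 13,166,182.01 ÷ 1.6792 = BRL 7,840,746.79
Profit = BRL 7,840,746.79 − BRL 7,683,000.00

Profit: BRL 157,746.79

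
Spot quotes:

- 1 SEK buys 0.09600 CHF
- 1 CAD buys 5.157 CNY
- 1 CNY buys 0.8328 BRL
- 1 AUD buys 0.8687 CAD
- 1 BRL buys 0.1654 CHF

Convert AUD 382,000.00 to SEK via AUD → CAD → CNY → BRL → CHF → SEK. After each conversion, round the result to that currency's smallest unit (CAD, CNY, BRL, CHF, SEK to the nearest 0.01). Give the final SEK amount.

AUD 382,000.00 × 0.8687 = CAD 331,843.40
CAD 331,843.40 × 5.157 = CNY 1,711,316.41
CNY 1,711,316.41 × 0.8328 = BRL 1,425,184.31
BRL 1,425,184.31 × 0.1654 = CHF 235,725.48
CHF 235,725.48 ÷ 0.09600 = SEK 2,455,473.75

SEK 2,455,473.75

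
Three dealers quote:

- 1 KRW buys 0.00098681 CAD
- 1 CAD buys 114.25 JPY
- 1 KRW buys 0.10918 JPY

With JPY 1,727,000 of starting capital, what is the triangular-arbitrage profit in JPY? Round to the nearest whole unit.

Profitable loop is JPY → KRW → CAD → JPY:
JPY 1,727,000 ÷ 0.10918 = KRW 15,817,915
KRW 15,817,915 × 0.00098681 = CAD 15,609.28
CAD 15,609.28 × 114.25 = JPY 1,783,360
Profit = JPY 1,783,360 − JPY 1,727,000

Profit: JPY 56,360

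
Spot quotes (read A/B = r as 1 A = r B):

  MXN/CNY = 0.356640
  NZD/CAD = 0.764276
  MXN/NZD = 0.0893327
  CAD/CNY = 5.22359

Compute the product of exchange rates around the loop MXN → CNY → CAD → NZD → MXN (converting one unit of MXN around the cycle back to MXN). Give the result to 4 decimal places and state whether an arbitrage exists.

1.0000 (no arbitrage)

Around MXN → CNY → CAD → NZD → MXN: 1 × 0.356640 ÷ 5.22359 ÷ 0.764276 ÷ 0.0893327 = 1.000001
Product ≈ 1 (deviation 0.000%, within rounding noise).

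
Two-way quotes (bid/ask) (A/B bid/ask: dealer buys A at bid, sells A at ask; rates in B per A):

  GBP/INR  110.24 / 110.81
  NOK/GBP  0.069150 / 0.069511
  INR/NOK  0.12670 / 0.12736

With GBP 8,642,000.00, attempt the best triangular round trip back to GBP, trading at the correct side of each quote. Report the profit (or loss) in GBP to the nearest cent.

Best loop GBP → NOK → INR → GBP:
GBP 8,642,000.00 ÷ 0.069511 (buy NOK at ask) = NOK 124,325,646.30
NOK 124,325,646.30 ÷ 0.12736 (buy INR at ask) = INR 976,174,986.66
INR 976,174,986.66 ÷ 110.81 (buy GBP at ask) = GBP 8,809,448.49

Net profit: GBP 167,448.49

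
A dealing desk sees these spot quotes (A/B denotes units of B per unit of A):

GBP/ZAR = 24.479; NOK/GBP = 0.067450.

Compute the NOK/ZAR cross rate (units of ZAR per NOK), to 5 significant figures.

NOK/ZAR = 1.6511

1 NOK × 0.067450 = 0.06745 GBP
0.06745 GBP × 24.479 = 1.65111 ZAR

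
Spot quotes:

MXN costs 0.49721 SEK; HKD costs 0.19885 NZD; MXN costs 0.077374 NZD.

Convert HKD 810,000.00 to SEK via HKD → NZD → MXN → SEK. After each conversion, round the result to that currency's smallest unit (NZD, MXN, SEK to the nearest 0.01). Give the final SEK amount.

HKD 810,000.00 × 0.19885 = NZD 161,068.50
NZD 161,068.50 ÷ 0.077374 = MXN 2,081,687.65
MXN 2,081,687.65 × 0.49721 = SEK 1,035,035.92

SEK 1,035,035.92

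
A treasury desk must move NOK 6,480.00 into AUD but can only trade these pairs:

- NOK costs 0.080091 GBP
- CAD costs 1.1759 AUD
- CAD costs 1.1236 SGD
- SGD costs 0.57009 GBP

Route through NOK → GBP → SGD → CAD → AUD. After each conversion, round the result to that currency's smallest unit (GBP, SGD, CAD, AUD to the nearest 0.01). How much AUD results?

NOK 6,480.00 × 0.080091 = GBP 518.99
GBP 518.99 ÷ 0.57009 = SGD 910.37
SGD 910.37 ÷ 1.1236 = CAD 810.23
CAD 810.23 × 1.1759 = AUD 952.75

AUD 952.75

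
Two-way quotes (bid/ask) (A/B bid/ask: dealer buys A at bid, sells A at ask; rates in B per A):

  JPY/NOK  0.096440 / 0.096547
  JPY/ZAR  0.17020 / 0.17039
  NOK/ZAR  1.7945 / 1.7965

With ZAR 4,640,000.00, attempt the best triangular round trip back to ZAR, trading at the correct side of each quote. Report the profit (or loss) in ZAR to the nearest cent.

Net profit: ZAR 72,751.52

Best loop ZAR → JPY → NOK → ZAR:
ZAR 4,640,000.00 ÷ 0.17039 (buy JPY at ask) = JPY 27,231,645
JPY 27,231,645 × 0.096440 (sell JPY at bid) = NOK 2,626,219.85
NOK 2,626,219.85 × 1.7945 (sell NOK at bid) = ZAR 4,712,751.52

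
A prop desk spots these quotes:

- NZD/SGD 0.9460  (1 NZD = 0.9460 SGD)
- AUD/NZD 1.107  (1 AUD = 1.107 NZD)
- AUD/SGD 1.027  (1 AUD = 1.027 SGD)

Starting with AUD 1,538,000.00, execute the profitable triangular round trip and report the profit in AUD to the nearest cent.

Profit: AUD 30,283.77

Profitable loop is AUD → NZD → SGD → AUD:
AUD 1,538,000.00 × 1.107 = NZD 1,702,566.00
NZD 1,702,566.00 × 0.9460 = SGD 1,610,627.44
SGD 1,610,627.44 ÷ 1.027 = AUD 1,568,283.77
Profit = AUD 1,568,283.77 − AUD 1,538,000.00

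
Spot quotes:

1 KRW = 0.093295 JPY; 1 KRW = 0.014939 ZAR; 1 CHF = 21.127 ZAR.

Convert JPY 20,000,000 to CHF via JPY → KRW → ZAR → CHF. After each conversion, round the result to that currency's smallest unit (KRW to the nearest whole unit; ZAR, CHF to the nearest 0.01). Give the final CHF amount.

CHF 151,584.68

JPY 20,000,000 ÷ 0.093295 = KRW 214,373,761
KRW 214,373,761 × 0.014939 = ZAR 3,202,529.62
ZAR 3,202,529.62 ÷ 21.127 = CHF 151,584.68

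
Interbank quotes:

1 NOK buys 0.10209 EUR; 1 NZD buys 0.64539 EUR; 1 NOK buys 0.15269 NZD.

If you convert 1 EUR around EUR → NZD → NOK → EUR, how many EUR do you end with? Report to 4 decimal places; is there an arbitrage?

Around EUR → NZD → NOK → EUR: 1 ÷ 0.64539 ÷ 0.15269 × 0.10209 = 1.035978
Product > 1; profitable direction is EUR → NZD → NOK → EUR.

1.0360 (arbitrage exists)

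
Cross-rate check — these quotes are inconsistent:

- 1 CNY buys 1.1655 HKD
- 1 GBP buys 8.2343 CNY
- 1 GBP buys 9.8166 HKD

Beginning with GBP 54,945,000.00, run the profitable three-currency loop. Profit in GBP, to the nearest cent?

Profit: GBP 1,256,810.89

Profitable loop is GBP → HKD → CNY → GBP:
GBP 54,945,000.00 × 9.8166 = HKD 539,373,087.00
HKD 539,373,087.00 ÷ 1.1655 = CNY 462,782,571.43
CNY 462,782,571.43 ÷ 8.2343 = GBP 56,201,810.89
Profit = GBP 56,201,810.89 − GBP 54,945,000.00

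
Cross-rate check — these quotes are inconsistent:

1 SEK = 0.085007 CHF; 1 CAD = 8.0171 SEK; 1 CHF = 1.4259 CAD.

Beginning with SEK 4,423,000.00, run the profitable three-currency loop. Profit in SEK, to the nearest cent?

Profitable loop is SEK → CAD → CHF → SEK:
SEK 4,423,000.00 ÷ 8.0171 = CAD 551,695.75
CAD 551,695.75 ÷ 1.4259 = CHF 386,910.55
CHF 386,910.55 ÷ 0.085007 = SEK 4,551,513.97
Profit = SEK 4,551,513.97 − SEK 4,423,000.00

Profit: SEK 128,513.97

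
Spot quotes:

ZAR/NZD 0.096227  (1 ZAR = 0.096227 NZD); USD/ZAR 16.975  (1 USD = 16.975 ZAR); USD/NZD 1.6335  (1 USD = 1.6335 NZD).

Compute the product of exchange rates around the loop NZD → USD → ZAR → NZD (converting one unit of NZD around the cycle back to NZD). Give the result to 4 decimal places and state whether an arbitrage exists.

1.0000 (no arbitrage)

Around NZD → USD → ZAR → NZD: 1 ÷ 1.6335 × 16.975 × 0.096227 = 0.999971
Product ≈ 1 (deviation 0.003%, within rounding noise).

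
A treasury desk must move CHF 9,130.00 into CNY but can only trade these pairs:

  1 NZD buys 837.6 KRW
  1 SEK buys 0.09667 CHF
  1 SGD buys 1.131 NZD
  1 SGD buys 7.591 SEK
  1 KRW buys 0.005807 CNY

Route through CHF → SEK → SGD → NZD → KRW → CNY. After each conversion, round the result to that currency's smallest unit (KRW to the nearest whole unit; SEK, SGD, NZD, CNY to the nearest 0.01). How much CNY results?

CNY 68,443.32

CHF 9,130.00 ÷ 0.09667 = SEK 94,445.02
SEK 94,445.02 ÷ 7.591 = SGD 12,441.71
SGD 12,441.71 × 1.131 = NZD 14,071.57
NZD 14,071.57 × 837.6 = KRW 11,786,347
KRW 11,786,347 × 0.005807 = CNY 68,443.32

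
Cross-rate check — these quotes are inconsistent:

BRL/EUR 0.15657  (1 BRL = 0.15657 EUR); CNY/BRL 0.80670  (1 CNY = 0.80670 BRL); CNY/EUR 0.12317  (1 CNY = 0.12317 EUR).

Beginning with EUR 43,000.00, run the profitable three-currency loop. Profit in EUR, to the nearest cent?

Profitable loop is EUR → CNY → BRL → EUR:
EUR 43,000.00 ÷ 0.12317 = CNY 349,110.98
CNY 349,110.98 × 0.80670 = BRL 281,627.83
BRL 281,627.83 × 0.15657 = EUR 44,094.47
Profit = EUR 44,094.47 − EUR 43,000.00

Profit: EUR 1,094.47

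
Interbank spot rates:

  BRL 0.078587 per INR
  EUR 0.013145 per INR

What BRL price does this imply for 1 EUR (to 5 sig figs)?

EUR/BRL = 5.9785

1 EUR ÷ 0.013145 = 76.0746 INR
76.0746 INR × 0.078587 = 5.97847 BRL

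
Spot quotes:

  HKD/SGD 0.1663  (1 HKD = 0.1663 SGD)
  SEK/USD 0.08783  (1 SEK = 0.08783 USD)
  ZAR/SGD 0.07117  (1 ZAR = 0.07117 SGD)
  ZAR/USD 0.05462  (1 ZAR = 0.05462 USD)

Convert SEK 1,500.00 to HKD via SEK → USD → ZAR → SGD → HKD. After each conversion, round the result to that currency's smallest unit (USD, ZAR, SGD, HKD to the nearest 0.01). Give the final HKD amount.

SEK 1,500.00 × 0.08783 = USD 131.75
USD 131.75 ÷ 0.05462 = ZAR 2,412.12
ZAR 2,412.12 × 0.07117 = SGD 171.67
SGD 171.67 ÷ 0.1663 = HKD 1,032.29

HKD 1,032.29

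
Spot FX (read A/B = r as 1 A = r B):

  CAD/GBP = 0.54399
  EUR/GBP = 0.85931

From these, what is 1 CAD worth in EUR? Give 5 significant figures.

CAD/EUR = 0.63305

1 CAD × 0.54399 = 0.54399 GBP
0.54399 GBP ÷ 0.85931 = 0.633054 EUR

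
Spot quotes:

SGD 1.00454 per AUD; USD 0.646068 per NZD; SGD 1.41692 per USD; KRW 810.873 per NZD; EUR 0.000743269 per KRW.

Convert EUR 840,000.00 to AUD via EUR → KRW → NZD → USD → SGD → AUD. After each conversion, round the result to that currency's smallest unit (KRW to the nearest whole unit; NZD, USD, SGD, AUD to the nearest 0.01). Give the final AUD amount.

EUR 840,000.00 ÷ 0.000743269 = KRW 1,130,142,654
KRW 1,130,142,654 ÷ 810.873 = NZD 1,393,735.71
NZD 1,393,735.71 × 0.646068 = USD 900,448.04
USD 900,448.04 × 1.41692 = SGD 1,275,862.84
SGD 1,275,862.84 ÷ 1.00454 = AUD 1,270,096.60

AUD 1,270,096.60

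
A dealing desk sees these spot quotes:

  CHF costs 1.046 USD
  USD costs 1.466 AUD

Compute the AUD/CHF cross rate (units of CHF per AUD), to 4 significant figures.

1 AUD ÷ 1.466 = 0.682128 USD
0.682128 USD ÷ 1.046 = 0.65213 CHF

AUD/CHF = 0.6521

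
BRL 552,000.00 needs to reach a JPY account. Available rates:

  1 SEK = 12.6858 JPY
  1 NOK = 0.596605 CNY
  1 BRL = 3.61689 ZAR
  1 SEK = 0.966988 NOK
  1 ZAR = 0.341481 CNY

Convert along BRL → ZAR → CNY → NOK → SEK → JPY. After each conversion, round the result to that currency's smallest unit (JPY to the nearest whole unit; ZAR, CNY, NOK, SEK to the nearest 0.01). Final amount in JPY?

JPY 14,991,698

BRL 552,000.00 × 3.61689 = ZAR 1,996,523.28
ZAR 1,996,523.28 × 0.341481 = CNY 681,774.77
CNY 681,774.77 ÷ 0.596605 = NOK 1,142,757.39
NOK 1,142,757.39 ÷ 0.966988 = SEK 1,181,769.98
SEK 1,181,769.98 × 12.6858 = JPY 14,991,698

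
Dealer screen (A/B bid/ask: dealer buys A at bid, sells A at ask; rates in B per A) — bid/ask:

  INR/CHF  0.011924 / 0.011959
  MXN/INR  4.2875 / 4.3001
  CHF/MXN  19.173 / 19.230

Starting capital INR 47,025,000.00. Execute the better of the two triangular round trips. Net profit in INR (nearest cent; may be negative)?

Best loop INR → MXN → CHF → INR:
INR 47,025,000.00 ÷ 4.3001 (buy MXN at ask) = MXN 10,935,792.19
MXN 10,935,792.19 ÷ 19.230 (buy CHF at ask) = CHF 568,683.94
CHF 568,683.94 ÷ 0.011959 (buy INR at ask) = INR 47,552,800.51

Net profit: INR 527,800.51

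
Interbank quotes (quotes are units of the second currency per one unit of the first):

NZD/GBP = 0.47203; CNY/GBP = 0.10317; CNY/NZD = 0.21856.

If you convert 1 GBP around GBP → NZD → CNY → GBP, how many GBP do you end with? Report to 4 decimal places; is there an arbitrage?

Around GBP → NZD → CNY → GBP: 1 ÷ 0.47203 ÷ 0.21856 × 0.10317 = 1.000030
Product ≈ 1 (deviation 0.003%, within rounding noise).

1.0000 (no arbitrage)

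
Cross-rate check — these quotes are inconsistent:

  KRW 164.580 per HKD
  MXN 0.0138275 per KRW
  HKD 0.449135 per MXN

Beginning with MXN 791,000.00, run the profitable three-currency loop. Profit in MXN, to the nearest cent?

Profit: MXN 17,488.99

Profitable loop is MXN → HKD → KRW → MXN:
MXN 791,000.00 × 0.449135 = HKD 355,265.79
HKD 355,265.79 × 164.580 = KRW 58,469,643
KRW 58,469,643 × 0.0138275 = MXN 808,488.99
Profit = MXN 808,488.99 − MXN 791,000.00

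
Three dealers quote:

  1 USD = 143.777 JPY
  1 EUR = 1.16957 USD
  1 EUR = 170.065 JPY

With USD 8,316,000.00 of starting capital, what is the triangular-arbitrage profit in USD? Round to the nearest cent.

Profit: USD 94,344.52

Profitable loop is USD → EUR → JPY → USD:
USD 8,316,000.00 ÷ 1.16957 = EUR 7,110,305.50
EUR 7,110,305.50 × 170.065 = JPY 1,209,214,104
JPY 1,209,214,104 ÷ 143.777 = USD 8,410,344.52
Profit = USD 8,410,344.52 − USD 8,316,000.00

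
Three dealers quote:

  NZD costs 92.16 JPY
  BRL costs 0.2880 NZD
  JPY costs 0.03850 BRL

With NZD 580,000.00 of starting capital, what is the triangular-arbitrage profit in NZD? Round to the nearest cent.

Profitable loop is NZD → JPY → BRL → NZD:
NZD 580,000.00 × 92.16 = JPY 53,452,800
JPY 53,452,800 × 0.03850 = BRL 2,057,932.80
BRL 2,057,932.80 × 0.2880 = NZD 592,684.65
Profit = NZD 592,684.65 − NZD 580,000.00

Profit: NZD 12,684.65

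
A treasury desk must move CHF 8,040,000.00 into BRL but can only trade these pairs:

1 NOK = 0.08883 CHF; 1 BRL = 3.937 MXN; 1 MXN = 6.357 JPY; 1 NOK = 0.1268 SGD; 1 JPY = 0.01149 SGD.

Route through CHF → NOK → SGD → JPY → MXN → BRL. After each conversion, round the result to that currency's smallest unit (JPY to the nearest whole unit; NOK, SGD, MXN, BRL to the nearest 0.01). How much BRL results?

CHF 8,040,000.00 ÷ 0.08883 = NOK 90,509,962.85
NOK 90,509,962.85 × 0.1268 = SGD 11,476,663.29
SGD 11,476,663.29 ÷ 0.01149 = JPY 998,839,277
JPY 998,839,277 ÷ 6.357 = MXN 157,124,316.03
MXN 157,124,316.03 ÷ 3.937 = BRL 39,909,656.09

BRL 39,909,656.09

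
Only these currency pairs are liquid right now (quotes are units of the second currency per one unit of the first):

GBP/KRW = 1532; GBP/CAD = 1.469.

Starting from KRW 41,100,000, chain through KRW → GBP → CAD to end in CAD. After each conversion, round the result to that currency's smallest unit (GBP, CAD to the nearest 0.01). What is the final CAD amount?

CAD 39,409.86

KRW 41,100,000 ÷ 1532 = GBP 26,827.68
GBP 26,827.68 × 1.469 = CAD 39,409.86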